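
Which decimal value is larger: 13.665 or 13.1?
13.665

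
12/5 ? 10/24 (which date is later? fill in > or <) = >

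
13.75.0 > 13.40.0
True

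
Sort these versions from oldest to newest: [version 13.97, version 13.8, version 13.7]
[version 13.7, version 13.8, version 13.97]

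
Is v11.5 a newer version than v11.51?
No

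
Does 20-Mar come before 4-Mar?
No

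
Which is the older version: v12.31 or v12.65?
v12.31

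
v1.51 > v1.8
True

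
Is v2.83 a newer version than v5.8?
No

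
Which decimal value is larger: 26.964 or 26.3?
26.964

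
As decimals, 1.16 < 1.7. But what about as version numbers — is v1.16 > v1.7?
True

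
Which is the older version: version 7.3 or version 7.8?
version 7.3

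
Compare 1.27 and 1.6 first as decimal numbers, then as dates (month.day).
As decimals: 1.27 < 1.6. As dates: 1/27 is later than 1/6 (day 27 > day 6).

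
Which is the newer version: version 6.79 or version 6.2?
version 6.79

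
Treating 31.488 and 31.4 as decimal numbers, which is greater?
31.488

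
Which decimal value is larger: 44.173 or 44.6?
44.6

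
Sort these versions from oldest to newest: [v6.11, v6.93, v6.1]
[v6.1, v6.11, v6.93]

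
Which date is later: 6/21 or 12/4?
12/4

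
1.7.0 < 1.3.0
False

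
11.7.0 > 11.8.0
False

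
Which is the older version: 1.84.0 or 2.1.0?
1.84.0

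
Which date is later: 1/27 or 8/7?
8/7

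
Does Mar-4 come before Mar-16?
Yes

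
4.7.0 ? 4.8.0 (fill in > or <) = <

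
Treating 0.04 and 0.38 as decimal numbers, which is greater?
0.38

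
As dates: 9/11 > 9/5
True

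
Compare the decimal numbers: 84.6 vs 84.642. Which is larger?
84.642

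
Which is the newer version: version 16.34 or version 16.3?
version 16.34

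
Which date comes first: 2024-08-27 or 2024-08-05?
2024-08-05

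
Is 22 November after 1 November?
Yes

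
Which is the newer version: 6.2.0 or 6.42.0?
6.42.0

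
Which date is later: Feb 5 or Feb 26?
Feb 26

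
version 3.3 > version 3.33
False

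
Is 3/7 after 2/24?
Yes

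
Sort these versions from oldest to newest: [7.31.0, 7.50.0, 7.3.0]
[7.3.0, 7.31.0, 7.50.0]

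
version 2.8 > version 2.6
True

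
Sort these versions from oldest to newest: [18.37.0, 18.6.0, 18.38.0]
[18.6.0, 18.37.0, 18.38.0]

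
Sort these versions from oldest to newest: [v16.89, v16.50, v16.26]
[v16.26, v16.50, v16.89]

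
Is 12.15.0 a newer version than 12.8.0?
Yes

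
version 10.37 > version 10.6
True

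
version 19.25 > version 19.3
True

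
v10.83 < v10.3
False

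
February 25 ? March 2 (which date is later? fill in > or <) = <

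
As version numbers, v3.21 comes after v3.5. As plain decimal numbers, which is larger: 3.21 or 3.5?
3.5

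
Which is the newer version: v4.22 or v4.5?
v4.22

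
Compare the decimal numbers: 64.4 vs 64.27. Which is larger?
64.4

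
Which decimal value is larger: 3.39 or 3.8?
3.8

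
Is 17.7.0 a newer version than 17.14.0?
No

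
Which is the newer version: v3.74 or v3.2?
v3.74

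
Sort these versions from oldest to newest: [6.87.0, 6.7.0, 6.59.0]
[6.7.0, 6.59.0, 6.87.0]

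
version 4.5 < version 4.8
True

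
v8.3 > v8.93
False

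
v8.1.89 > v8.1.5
True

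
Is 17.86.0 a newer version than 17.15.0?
Yes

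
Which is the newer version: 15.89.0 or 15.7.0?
15.89.0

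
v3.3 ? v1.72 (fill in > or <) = >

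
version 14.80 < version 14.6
False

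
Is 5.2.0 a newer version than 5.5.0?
No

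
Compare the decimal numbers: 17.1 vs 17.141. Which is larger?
17.141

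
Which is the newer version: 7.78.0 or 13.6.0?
13.6.0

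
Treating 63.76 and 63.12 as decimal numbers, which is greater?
63.76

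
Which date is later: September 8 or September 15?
September 15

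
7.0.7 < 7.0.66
True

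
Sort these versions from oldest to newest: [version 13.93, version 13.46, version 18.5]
[version 13.46, version 13.93, version 18.5]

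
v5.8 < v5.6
False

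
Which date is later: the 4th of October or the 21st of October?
the 21st of October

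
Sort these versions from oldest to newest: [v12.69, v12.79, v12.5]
[v12.5, v12.69, v12.79]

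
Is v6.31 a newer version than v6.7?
Yes. Version numbers are compared segment by segment as integers, not as decimals: minor version 31 > 7, so v6.31 > v6.7 (even though the decimal 6.31 < 6.7).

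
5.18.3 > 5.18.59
False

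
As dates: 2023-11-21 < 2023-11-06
False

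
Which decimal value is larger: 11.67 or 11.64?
11.67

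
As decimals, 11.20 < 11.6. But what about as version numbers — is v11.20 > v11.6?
True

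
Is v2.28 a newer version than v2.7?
Yes. Version numbers are compared segment by segment as integers, not as decimals: minor version 28 > 7, so v2.28 > v2.7 (even though the decimal 2.28 < 2.7).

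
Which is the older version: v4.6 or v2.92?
v2.92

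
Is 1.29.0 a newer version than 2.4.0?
No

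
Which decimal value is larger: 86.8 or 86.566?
86.8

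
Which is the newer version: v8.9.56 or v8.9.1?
v8.9.56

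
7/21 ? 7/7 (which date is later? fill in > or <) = >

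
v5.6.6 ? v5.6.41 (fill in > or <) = <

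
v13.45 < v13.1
False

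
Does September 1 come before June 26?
No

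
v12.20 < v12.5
False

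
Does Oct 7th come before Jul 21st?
No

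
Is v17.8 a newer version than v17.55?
No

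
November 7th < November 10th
True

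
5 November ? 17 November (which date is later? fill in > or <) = <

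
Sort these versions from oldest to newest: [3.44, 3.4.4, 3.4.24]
[3.4.4, 3.4.24, 3.44]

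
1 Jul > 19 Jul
False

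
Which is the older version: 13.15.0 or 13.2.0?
13.2.0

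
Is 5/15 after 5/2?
Yes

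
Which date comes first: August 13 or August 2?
August 2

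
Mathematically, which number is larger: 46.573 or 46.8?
46.8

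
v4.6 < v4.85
True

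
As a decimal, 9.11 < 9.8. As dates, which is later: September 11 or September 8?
September 11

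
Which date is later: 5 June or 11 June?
11 June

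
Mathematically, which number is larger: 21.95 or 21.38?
21.95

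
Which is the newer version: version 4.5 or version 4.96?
version 4.96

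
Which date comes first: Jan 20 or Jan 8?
Jan 8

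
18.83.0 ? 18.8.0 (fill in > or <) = >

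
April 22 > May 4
False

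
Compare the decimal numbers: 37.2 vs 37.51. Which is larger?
37.51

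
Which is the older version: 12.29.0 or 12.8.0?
12.8.0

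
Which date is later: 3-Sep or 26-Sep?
26-Sep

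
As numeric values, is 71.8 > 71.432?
True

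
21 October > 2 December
False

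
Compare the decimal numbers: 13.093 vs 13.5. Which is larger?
13.5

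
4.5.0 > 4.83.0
False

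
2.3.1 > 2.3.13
False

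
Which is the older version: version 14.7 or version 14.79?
version 14.7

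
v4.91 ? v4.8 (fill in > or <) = >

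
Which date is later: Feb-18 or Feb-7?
Feb-18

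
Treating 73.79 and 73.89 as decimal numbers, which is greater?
73.89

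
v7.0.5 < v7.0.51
True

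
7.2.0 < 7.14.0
True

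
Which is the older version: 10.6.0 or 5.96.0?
5.96.0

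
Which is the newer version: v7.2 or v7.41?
v7.41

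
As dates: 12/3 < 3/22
False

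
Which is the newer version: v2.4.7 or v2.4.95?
v2.4.95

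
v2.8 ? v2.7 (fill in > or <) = >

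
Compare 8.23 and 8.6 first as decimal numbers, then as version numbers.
As decimals: 8.23 < 8.6. As versions: v8.23 > v8.6 (minor version 23 > 6).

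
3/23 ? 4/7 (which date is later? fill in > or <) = <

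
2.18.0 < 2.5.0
False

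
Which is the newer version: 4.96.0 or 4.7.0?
4.96.0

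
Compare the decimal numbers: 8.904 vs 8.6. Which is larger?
8.904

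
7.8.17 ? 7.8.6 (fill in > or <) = >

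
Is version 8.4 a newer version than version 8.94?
No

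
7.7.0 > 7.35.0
False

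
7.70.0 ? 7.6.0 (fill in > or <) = >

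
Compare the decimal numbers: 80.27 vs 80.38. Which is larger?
80.38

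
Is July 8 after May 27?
Yes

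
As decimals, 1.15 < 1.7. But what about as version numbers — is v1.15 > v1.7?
True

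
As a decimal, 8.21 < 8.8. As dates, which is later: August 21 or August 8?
August 21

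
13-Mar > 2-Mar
True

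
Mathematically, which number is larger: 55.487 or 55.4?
55.487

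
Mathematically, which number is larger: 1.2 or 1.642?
1.642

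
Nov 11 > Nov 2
True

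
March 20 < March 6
False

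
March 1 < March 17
True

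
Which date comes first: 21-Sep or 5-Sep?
5-Sep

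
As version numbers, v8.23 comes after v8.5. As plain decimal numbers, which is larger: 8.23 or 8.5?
8.5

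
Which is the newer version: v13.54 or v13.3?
v13.54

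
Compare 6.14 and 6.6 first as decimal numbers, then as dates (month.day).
As decimals: 6.14 < 6.6. As dates: 6/14 is later than 6/6 (day 14 > day 6).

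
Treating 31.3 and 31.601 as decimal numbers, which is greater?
31.601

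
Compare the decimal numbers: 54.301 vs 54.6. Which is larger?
54.6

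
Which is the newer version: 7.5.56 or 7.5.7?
7.5.56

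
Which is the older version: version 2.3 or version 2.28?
version 2.3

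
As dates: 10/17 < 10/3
False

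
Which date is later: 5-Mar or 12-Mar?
12-Mar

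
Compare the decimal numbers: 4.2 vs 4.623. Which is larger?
4.623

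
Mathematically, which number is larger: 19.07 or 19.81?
19.81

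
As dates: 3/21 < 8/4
True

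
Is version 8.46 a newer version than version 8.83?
No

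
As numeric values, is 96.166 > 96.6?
False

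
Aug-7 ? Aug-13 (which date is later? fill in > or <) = <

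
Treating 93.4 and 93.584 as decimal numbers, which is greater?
93.584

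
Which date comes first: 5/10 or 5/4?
5/4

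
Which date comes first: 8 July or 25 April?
25 April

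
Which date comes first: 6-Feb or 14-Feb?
6-Feb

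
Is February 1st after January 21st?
Yes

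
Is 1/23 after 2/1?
No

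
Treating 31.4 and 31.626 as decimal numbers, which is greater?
31.626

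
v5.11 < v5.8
False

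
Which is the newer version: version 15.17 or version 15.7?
version 15.17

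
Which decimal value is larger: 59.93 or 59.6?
59.93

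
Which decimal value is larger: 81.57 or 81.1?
81.57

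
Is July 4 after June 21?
Yes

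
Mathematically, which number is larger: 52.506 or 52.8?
52.8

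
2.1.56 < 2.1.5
False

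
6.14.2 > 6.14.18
False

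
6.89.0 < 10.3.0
True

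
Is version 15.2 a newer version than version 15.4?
No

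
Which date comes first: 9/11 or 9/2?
9/2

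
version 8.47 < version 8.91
True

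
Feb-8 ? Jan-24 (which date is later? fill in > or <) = >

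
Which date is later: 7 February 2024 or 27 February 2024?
27 February 2024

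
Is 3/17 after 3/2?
Yes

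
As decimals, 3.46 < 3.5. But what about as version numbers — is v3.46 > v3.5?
True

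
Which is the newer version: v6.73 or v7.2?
v7.2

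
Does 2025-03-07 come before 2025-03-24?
Yes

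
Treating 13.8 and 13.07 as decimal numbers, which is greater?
13.8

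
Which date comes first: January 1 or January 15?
January 1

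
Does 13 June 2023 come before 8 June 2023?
No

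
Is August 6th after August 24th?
No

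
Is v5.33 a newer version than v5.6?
Yes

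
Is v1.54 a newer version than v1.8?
Yes. Version numbers are compared segment by segment as integers, not as decimals: minor version 54 > 8, so v1.54 > v1.8 (even though the decimal 1.54 < 1.8).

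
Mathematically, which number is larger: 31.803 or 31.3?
31.803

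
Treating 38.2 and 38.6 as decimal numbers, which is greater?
38.6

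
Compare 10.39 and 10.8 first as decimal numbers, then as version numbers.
As decimals: 10.39 < 10.8. As versions: v10.39 > v10.8 (minor version 39 > 8).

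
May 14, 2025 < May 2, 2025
False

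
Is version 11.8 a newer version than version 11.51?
No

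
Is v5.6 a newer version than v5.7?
No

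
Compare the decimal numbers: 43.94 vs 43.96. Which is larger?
43.96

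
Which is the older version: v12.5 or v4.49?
v4.49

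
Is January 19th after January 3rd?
Yes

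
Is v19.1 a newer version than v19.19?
No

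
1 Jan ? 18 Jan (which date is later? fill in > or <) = <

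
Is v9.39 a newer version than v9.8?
Yes. Version numbers are compared segment by segment as integers, not as decimals: minor version 39 > 8, so v9.39 > v9.8 (even though the decimal 9.39 < 9.8).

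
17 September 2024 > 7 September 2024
True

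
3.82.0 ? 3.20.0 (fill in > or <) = >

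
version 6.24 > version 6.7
True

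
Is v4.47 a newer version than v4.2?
Yes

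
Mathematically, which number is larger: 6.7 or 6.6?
6.7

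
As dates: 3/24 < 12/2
True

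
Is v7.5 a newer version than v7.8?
No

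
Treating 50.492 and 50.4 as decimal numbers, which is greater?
50.492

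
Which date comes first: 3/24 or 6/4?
3/24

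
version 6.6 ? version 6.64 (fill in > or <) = <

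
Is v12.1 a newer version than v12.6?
No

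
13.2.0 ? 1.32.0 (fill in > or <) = >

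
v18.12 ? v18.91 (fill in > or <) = <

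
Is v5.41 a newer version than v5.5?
Yes. Version numbers are compared segment by segment as integers, not as decimals: minor version 41 > 5, so v5.41 > v5.5 (even though the decimal 5.41 < 5.5).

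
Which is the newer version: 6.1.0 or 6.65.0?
6.65.0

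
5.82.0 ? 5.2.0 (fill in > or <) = >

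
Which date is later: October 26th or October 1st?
October 26th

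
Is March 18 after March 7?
Yes. Day 18 comes after day 7 in March — this is a date comparison, not a decimal one (the decimal 3.18 would be smaller than 3.7).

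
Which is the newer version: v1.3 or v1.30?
v1.30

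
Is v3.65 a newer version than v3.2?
Yes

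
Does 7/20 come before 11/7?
Yes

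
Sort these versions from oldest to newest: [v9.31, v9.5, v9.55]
[v9.5, v9.31, v9.55]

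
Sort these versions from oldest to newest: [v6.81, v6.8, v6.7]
[v6.7, v6.8, v6.81]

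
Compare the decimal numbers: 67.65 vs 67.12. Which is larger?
67.65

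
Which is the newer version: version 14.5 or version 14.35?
version 14.35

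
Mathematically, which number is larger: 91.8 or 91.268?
91.8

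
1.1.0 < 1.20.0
True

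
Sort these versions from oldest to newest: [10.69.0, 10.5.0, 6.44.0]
[6.44.0, 10.5.0, 10.69.0]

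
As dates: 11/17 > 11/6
True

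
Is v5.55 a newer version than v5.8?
Yes. Version numbers are compared segment by segment as integers, not as decimals: minor version 55 > 8, so v5.55 > v5.8 (even though the decimal 5.55 < 5.8).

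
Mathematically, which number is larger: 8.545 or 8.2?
8.545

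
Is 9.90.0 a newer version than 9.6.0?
Yes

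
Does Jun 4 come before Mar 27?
No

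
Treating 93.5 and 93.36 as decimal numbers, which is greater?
93.5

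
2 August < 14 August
True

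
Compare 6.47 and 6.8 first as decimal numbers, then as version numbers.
As decimals: 6.47 < 6.8. As versions: v6.47 > v6.8 (minor version 47 > 8).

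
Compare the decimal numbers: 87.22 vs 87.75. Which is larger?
87.75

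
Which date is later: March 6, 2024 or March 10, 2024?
March 10, 2024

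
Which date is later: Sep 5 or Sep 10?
Sep 10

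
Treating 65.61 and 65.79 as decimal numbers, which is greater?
65.79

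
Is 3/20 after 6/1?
No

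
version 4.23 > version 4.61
False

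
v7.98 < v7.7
False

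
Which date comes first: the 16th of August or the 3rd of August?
the 3rd of August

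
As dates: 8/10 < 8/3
False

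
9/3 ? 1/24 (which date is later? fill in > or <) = >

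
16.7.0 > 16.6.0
True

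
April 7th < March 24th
False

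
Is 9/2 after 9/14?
No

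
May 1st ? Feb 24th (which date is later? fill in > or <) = >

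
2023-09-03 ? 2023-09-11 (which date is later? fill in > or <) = <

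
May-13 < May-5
False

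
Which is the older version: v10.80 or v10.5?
v10.5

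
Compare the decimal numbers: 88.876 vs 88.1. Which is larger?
88.876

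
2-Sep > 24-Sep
False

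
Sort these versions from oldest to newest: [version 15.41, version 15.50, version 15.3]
[version 15.3, version 15.41, version 15.50]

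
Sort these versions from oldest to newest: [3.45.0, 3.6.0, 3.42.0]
[3.6.0, 3.42.0, 3.45.0]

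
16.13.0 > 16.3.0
True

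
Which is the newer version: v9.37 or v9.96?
v9.96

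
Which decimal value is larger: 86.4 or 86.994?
86.994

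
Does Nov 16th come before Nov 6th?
No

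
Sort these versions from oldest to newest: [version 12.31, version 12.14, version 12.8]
[version 12.8, version 12.14, version 12.31]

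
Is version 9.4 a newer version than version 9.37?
No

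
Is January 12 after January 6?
Yes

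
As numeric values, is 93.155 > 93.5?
False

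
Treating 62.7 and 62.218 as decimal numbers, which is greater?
62.7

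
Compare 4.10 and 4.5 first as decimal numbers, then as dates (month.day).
As decimals: 4.10 < 4.5. As dates: 4/10 is later than 4/5 (day 10 > day 5).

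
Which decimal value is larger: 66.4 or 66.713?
66.713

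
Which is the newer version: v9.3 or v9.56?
v9.56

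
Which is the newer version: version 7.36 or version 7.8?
version 7.36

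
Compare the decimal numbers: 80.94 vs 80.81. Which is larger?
80.94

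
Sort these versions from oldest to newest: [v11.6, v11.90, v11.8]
[v11.6, v11.8, v11.90]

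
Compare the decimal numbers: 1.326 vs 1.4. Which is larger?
1.4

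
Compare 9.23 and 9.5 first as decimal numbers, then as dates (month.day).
As decimals: 9.23 < 9.5. As dates: 9/23 is later than 9/5 (day 23 > day 5).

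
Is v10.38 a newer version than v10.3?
Yes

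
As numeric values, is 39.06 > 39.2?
False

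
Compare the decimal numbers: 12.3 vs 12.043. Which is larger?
12.3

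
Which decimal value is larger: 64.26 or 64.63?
64.63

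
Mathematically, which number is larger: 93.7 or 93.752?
93.752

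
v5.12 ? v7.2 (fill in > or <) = <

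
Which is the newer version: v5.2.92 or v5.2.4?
v5.2.92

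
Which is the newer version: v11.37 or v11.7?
v11.37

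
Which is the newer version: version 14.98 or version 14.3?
version 14.98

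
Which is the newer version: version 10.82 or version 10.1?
version 10.82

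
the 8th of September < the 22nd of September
True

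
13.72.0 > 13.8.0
True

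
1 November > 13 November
False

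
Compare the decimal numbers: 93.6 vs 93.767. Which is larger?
93.767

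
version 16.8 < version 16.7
False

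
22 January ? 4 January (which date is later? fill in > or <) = >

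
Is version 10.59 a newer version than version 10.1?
Yes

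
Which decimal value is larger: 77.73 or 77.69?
77.73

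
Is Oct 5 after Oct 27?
No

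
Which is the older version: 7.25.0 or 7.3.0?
7.3.0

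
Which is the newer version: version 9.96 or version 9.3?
version 9.96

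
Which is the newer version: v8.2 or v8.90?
v8.90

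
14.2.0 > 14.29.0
False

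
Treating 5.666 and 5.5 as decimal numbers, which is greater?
5.666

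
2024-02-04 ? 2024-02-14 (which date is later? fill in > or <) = <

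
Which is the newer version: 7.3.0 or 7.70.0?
7.70.0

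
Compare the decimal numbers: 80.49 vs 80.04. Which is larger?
80.49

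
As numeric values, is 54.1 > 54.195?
False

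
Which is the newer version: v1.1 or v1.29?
v1.29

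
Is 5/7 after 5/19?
No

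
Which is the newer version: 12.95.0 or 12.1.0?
12.95.0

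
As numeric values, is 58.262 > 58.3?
False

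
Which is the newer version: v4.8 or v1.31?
v4.8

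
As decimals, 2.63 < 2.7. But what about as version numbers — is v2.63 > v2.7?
True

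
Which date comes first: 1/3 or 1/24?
1/3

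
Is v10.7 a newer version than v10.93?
No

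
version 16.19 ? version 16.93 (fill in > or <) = <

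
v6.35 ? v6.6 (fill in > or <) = >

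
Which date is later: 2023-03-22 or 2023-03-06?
2023-03-22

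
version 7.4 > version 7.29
False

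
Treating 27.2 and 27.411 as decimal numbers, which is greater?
27.411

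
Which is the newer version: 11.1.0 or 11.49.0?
11.49.0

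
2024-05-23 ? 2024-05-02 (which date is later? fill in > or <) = >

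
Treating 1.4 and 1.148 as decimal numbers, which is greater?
1.4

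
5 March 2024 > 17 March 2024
False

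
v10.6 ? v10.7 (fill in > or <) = <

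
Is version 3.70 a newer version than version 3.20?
Yes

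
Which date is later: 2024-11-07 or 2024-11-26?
2024-11-26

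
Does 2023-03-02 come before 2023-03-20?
Yes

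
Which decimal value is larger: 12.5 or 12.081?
12.5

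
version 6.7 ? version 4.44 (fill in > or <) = >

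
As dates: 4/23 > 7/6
False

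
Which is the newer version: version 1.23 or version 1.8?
version 1.23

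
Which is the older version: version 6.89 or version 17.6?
version 6.89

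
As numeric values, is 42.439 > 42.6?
False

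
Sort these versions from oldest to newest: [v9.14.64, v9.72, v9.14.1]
[v9.14.1, v9.14.64, v9.72]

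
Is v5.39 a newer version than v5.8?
Yes. Version numbers are compared segment by segment as integers, not as decimals: minor version 39 > 8, so v5.39 > v5.8 (even though the decimal 5.39 < 5.8).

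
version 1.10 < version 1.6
False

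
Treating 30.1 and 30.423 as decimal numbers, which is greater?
30.423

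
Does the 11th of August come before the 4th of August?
No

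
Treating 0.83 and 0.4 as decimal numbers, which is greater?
0.83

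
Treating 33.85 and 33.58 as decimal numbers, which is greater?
33.85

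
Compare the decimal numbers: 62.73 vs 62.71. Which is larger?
62.73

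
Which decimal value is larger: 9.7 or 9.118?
9.7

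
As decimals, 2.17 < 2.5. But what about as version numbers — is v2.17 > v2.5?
True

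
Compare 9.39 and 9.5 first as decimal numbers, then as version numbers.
As decimals: 9.39 < 9.5. As versions: v9.39 > v9.5 (minor version 39 > 5).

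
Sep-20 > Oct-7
False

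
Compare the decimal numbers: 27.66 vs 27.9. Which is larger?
27.9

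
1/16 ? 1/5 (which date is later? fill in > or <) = >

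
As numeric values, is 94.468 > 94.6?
False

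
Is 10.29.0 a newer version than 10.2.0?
Yes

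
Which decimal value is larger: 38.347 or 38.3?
38.347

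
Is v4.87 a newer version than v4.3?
Yes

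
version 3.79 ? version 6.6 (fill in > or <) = <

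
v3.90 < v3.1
False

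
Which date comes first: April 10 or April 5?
April 5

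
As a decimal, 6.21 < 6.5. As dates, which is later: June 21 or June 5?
June 21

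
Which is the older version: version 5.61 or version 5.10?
version 5.10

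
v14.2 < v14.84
True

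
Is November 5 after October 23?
Yes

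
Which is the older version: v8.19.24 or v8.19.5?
v8.19.5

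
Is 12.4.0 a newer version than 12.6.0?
No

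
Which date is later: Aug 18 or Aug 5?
Aug 18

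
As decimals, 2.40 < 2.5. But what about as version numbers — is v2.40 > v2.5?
True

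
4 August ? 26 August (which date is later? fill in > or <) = <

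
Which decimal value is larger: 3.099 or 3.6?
3.6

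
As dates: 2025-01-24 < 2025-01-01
False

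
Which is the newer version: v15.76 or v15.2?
v15.76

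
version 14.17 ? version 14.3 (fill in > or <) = >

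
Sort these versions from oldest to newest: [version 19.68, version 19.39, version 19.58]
[version 19.39, version 19.58, version 19.68]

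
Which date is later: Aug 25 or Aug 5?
Aug 25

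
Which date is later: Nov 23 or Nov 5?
Nov 23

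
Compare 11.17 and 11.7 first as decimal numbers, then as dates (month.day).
As decimals: 11.17 < 11.7. As dates: 11/17 is later than 11/7 (day 17 > day 7).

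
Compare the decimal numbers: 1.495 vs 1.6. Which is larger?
1.6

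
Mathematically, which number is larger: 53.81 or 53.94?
53.94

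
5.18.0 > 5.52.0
False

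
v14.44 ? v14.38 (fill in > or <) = >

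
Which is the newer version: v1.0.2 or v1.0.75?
v1.0.75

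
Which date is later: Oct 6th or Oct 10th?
Oct 10th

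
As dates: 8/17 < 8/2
False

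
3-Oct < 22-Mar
False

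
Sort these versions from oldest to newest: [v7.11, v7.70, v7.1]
[v7.1, v7.11, v7.70]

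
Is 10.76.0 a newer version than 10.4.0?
Yes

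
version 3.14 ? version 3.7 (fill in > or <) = >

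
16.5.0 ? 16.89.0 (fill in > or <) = <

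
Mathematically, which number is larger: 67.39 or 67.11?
67.39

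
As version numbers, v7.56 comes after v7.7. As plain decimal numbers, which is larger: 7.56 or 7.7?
7.7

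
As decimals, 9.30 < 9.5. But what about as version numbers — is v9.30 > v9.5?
True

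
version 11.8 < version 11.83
True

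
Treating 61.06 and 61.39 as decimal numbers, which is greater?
61.39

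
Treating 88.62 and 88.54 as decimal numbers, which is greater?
88.62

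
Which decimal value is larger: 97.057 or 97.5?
97.5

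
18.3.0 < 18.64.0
True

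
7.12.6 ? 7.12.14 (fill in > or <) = <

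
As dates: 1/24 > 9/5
False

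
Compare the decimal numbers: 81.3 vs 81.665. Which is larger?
81.665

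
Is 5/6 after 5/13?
No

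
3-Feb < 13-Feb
True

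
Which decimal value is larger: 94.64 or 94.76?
94.76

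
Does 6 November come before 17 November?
Yes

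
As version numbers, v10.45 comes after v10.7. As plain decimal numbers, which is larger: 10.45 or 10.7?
10.7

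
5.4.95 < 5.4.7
False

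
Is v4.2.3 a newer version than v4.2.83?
No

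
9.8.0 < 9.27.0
True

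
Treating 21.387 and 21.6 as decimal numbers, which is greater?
21.6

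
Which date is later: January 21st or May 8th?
May 8th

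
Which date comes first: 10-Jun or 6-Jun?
6-Jun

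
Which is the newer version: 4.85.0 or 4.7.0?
4.85.0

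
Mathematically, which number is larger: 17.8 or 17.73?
17.8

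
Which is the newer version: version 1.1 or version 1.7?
version 1.7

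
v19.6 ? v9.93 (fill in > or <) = >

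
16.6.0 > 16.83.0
False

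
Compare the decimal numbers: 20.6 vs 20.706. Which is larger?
20.706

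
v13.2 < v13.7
True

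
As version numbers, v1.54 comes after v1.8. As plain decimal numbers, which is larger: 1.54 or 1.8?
1.8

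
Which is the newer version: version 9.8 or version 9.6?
version 9.8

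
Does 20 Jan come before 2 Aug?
Yes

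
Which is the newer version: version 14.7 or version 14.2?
version 14.7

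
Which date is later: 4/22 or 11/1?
11/1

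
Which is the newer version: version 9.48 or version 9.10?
version 9.48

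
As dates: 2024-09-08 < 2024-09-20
True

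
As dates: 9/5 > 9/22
False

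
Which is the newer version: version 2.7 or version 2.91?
version 2.91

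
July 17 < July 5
False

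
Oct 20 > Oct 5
True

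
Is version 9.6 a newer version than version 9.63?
No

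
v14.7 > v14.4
True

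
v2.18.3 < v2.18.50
True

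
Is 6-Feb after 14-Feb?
No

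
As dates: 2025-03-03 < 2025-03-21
True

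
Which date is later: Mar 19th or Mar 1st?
Mar 19th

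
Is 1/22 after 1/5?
Yes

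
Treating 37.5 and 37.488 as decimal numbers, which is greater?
37.5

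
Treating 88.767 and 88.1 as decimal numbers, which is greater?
88.767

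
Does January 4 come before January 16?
Yes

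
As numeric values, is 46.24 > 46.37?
False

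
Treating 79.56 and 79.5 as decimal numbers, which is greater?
79.56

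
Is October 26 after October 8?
Yes. Day 26 comes after day 8 in October — this is a date comparison, not a decimal one (the decimal 10.26 would be smaller than 10.8).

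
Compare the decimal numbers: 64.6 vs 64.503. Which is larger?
64.6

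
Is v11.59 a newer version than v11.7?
Yes. Version numbers are compared segment by segment as integers, not as decimals: minor version 59 > 7, so v11.59 > v11.7 (even though the decimal 11.59 < 11.7).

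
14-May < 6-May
False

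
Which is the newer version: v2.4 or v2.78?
v2.78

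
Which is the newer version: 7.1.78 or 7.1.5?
7.1.78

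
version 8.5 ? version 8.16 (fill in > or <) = <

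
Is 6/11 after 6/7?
Yes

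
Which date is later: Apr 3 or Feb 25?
Apr 3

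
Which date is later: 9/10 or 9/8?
9/10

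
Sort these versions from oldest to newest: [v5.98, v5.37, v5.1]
[v5.1, v5.37, v5.98]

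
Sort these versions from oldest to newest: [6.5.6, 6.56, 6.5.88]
[6.5.6, 6.5.88, 6.56]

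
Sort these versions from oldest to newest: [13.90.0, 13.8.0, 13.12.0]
[13.8.0, 13.12.0, 13.90.0]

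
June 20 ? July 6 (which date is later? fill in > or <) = <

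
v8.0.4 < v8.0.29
True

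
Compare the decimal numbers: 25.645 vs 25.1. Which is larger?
25.645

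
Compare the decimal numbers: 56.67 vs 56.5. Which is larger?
56.67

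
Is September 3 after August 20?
Yes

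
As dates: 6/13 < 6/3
False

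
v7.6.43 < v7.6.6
False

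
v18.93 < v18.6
False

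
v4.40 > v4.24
True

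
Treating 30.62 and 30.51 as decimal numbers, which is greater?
30.62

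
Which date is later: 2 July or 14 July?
14 July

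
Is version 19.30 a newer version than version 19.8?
Yes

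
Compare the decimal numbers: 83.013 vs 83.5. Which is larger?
83.5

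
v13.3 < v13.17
True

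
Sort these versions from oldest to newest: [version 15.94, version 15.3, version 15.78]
[version 15.3, version 15.78, version 15.94]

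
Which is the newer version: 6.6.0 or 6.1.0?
6.6.0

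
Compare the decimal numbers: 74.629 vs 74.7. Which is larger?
74.7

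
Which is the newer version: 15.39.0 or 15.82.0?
15.82.0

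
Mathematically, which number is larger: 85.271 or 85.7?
85.7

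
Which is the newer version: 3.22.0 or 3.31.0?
3.31.0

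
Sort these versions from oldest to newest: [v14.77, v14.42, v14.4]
[v14.4, v14.42, v14.77]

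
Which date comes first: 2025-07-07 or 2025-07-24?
2025-07-07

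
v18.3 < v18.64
True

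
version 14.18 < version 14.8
False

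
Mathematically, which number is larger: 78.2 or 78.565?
78.565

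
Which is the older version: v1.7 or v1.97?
v1.7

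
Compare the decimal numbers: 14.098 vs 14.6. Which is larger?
14.6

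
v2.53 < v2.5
False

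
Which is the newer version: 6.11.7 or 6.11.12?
6.11.12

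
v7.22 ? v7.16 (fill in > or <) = >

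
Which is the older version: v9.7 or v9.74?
v9.7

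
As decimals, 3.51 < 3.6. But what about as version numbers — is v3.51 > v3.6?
True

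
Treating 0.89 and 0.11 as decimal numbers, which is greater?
0.89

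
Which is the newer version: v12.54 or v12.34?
v12.54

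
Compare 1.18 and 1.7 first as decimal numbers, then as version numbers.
As decimals: 1.18 < 1.7. As versions: v1.18 > v1.7 (minor version 18 > 7).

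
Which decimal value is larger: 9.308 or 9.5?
9.5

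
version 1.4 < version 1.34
True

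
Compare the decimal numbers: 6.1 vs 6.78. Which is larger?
6.78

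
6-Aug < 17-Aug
True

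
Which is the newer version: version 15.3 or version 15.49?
version 15.49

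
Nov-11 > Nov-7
True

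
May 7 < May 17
True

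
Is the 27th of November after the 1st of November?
Yes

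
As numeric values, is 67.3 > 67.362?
False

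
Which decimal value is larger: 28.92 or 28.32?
28.92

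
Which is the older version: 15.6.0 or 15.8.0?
15.6.0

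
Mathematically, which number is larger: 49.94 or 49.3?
49.94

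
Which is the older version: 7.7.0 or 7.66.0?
7.7.0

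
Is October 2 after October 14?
No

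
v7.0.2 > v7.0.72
False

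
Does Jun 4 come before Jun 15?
Yes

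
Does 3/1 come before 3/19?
Yes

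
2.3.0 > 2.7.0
False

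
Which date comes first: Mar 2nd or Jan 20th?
Jan 20th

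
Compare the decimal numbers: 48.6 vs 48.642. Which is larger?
48.642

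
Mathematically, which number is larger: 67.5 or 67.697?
67.697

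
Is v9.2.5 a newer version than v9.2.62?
No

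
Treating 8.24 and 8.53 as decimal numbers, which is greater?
8.53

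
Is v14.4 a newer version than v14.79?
No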